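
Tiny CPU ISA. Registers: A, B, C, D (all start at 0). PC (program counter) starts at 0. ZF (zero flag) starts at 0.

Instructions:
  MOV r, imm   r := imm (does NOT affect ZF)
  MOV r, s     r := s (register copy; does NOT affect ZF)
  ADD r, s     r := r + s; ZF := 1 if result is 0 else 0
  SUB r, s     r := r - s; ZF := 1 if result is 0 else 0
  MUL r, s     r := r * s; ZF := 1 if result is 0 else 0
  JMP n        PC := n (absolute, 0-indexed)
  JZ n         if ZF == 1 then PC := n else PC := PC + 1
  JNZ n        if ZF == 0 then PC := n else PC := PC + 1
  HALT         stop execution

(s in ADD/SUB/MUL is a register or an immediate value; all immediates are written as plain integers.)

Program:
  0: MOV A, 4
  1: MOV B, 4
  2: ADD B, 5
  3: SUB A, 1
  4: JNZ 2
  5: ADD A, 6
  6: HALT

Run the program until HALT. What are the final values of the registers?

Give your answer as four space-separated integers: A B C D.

Answer: 6 24 0 0

Derivation:
Step 1: PC=0 exec 'MOV A, 4'. After: A=4 B=0 C=0 D=0 ZF=0 PC=1
Step 2: PC=1 exec 'MOV B, 4'. After: A=4 B=4 C=0 D=0 ZF=0 PC=2
Step 3: PC=2 exec 'ADD B, 5'. After: A=4 B=9 C=0 D=0 ZF=0 PC=3
Step 4: PC=3 exec 'SUB A, 1'. After: A=3 B=9 C=0 D=0 ZF=0 PC=4
Step 5: PC=4 exec 'JNZ 2'. After: A=3 B=9 C=0 D=0 ZF=0 PC=2
Step 6: PC=2 exec 'ADD B, 5'. After: A=3 B=14 C=0 D=0 ZF=0 PC=3
Step 7: PC=3 exec 'SUB A, 1'. After: A=2 B=14 C=0 D=0 ZF=0 PC=4
Step 8: PC=4 exec 'JNZ 2'. After: A=2 B=14 C=0 D=0 ZF=0 PC=2
Step 9: PC=2 exec 'ADD B, 5'. After: A=2 B=19 C=0 D=0 ZF=0 PC=3
Step 10: PC=3 exec 'SUB A, 1'. After: A=1 B=19 C=0 D=0 ZF=0 PC=4
Step 11: PC=4 exec 'JNZ 2'. After: A=1 B=19 C=0 D=0 ZF=0 PC=2
Step 12: PC=2 exec 'ADD B, 5'. After: A=1 B=24 C=0 D=0 ZF=0 PC=3
Step 13: PC=3 exec 'SUB A, 1'. After: A=0 B=24 C=0 D=0 ZF=1 PC=4
Step 14: PC=4 exec 'JNZ 2'. After: A=0 B=24 C=0 D=0 ZF=1 PC=5
Step 15: PC=5 exec 'ADD A, 6'. After: A=6 B=24 C=0 D=0 ZF=0 PC=6
Step 16: PC=6 exec 'HALT'. After: A=6 B=24 C=0 D=0 ZF=0 PC=6 HALTED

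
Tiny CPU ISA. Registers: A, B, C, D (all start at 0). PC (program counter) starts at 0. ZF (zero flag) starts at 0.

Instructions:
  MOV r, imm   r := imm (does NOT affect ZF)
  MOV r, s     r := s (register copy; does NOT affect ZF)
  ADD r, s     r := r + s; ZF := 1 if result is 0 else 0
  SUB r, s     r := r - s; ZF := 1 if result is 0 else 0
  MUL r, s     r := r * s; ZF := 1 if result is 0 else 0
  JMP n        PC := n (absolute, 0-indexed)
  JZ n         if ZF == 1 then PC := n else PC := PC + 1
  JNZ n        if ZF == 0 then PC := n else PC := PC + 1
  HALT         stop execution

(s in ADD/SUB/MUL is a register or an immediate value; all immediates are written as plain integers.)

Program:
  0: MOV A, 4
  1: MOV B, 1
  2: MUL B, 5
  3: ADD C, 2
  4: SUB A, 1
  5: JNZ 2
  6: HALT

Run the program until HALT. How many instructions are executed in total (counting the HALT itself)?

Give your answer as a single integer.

Step 1: PC=0 exec 'MOV A, 4'. After: A=4 B=0 C=0 D=0 ZF=0 PC=1
Step 2: PC=1 exec 'MOV B, 1'. After: A=4 B=1 C=0 D=0 ZF=0 PC=2
Step 3: PC=2 exec 'MUL B, 5'. After: A=4 B=5 C=0 D=0 ZF=0 PC=3
Step 4: PC=3 exec 'ADD C, 2'. After: A=4 B=5 C=2 D=0 ZF=0 PC=4
Step 5: PC=4 exec 'SUB A, 1'. After: A=3 B=5 C=2 D=0 ZF=0 PC=5
Step 6: PC=5 exec 'JNZ 2'. After: A=3 B=5 C=2 D=0 ZF=0 PC=2
Step 7: PC=2 exec 'MUL B, 5'. After: A=3 B=25 C=2 D=0 ZF=0 PC=3
Step 8: PC=3 exec 'ADD C, 2'. After: A=3 B=25 C=4 D=0 ZF=0 PC=4
Step 9: PC=4 exec 'SUB A, 1'. After: A=2 B=25 C=4 D=0 ZF=0 PC=5
Step 10: PC=5 exec 'JNZ 2'. After: A=2 B=25 C=4 D=0 ZF=0 PC=2
Step 11: PC=2 exec 'MUL B, 5'. After: A=2 B=125 C=4 D=0 ZF=0 PC=3
Step 12: PC=3 exec 'ADD C, 2'. After: A=2 B=125 C=6 D=0 ZF=0 PC=4
Step 13: PC=4 exec 'SUB A, 1'. After: A=1 B=125 C=6 D=0 ZF=0 PC=5
Step 14: PC=5 exec 'JNZ 2'. After: A=1 B=125 C=6 D=0 ZF=0 PC=2
Step 15: PC=2 exec 'MUL B, 5'. After: A=1 B=625 C=6 D=0 ZF=0 PC=3
Step 16: PC=3 exec 'ADD C, 2'. After: A=1 B=625 C=8 D=0 ZF=0 PC=4
Step 17: PC=4 exec 'SUB A, 1'. After: A=0 B=625 C=8 D=0 ZF=1 PC=5
Step 18: PC=5 exec 'JNZ 2'. After: A=0 B=625 C=8 D=0 ZF=1 PC=6
Step 19: PC=6 exec 'HALT'. After: A=0 B=625 C=8 D=0 ZF=1 PC=6 HALTED
Total instructions executed: 19

Answer: 19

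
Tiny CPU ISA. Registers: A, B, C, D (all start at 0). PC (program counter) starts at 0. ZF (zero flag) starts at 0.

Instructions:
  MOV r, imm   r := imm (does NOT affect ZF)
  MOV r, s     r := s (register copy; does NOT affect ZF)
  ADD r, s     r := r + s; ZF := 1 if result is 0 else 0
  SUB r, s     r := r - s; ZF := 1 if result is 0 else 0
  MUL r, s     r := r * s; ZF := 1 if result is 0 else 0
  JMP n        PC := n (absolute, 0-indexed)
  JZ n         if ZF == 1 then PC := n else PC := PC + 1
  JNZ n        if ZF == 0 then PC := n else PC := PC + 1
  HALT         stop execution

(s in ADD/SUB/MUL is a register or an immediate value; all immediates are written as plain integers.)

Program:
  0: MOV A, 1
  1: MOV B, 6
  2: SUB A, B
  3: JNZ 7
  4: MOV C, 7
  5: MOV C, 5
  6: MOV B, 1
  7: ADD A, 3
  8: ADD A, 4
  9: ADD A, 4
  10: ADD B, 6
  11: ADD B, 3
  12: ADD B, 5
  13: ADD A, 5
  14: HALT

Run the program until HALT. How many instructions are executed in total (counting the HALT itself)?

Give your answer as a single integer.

Answer: 12

Derivation:
Step 1: PC=0 exec 'MOV A, 1'. After: A=1 B=0 C=0 D=0 ZF=0 PC=1
Step 2: PC=1 exec 'MOV B, 6'. After: A=1 B=6 C=0 D=0 ZF=0 PC=2
Step 3: PC=2 exec 'SUB A, B'. After: A=-5 B=6 C=0 D=0 ZF=0 PC=3
Step 4: PC=3 exec 'JNZ 7'. After: A=-5 B=6 C=0 D=0 ZF=0 PC=7
Step 5: PC=7 exec 'ADD A, 3'. After: A=-2 B=6 C=0 D=0 ZF=0 PC=8
Step 6: PC=8 exec 'ADD A, 4'. After: A=2 B=6 C=0 D=0 ZF=0 PC=9
Step 7: PC=9 exec 'ADD A, 4'. After: A=6 B=6 C=0 D=0 ZF=0 PC=10
Step 8: PC=10 exec 'ADD B, 6'. After: A=6 B=12 C=0 D=0 ZF=0 PC=11
Step 9: PC=11 exec 'ADD B, 3'. After: A=6 B=15 C=0 D=0 ZF=0 PC=12
Step 10: PC=12 exec 'ADD B, 5'. After: A=6 B=20 C=0 D=0 ZF=0 PC=13
Step 11: PC=13 exec 'ADD A, 5'. After: A=11 B=20 C=0 D=0 ZF=0 PC=14
Step 12: PC=14 exec 'HALT'. After: A=11 B=20 C=0 D=0 ZF=0 PC=14 HALTED
Total instructions executed: 12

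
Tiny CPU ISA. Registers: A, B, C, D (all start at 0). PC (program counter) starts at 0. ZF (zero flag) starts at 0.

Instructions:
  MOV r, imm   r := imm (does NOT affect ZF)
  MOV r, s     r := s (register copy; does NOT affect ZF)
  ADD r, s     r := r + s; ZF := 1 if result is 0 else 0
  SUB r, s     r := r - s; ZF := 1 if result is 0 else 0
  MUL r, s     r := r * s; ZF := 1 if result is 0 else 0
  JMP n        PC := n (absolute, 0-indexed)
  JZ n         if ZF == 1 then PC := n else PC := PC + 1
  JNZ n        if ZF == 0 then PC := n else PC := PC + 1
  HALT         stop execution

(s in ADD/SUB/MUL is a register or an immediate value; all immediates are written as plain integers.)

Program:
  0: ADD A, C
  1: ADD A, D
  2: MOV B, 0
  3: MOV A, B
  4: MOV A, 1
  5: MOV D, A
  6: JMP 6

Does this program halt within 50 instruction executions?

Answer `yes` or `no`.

Answer: no

Derivation:
Step 1: PC=0 exec 'ADD A, C'. After: A=0 B=0 C=0 D=0 ZF=1 PC=1
Step 2: PC=1 exec 'ADD A, D'. After: A=0 B=0 C=0 D=0 ZF=1 PC=2
Step 3: PC=2 exec 'MOV B, 0'. After: A=0 B=0 C=0 D=0 ZF=1 PC=3
Step 4: PC=3 exec 'MOV A, B'. After: A=0 B=0 C=0 D=0 ZF=1 PC=4
Step 5: PC=4 exec 'MOV A, 1'. After: A=1 B=0 C=0 D=0 ZF=1 PC=5
Step 6: PC=5 exec 'MOV D, A'. After: A=1 B=0 C=0 D=1 ZF=1 PC=6
Step 7: PC=6 exec 'JMP 6'. After: A=1 B=0 C=0 D=1 ZF=1 PC=6
State after step 7 equals state after step 6: the program is in a cycle of length 1 and will never halt.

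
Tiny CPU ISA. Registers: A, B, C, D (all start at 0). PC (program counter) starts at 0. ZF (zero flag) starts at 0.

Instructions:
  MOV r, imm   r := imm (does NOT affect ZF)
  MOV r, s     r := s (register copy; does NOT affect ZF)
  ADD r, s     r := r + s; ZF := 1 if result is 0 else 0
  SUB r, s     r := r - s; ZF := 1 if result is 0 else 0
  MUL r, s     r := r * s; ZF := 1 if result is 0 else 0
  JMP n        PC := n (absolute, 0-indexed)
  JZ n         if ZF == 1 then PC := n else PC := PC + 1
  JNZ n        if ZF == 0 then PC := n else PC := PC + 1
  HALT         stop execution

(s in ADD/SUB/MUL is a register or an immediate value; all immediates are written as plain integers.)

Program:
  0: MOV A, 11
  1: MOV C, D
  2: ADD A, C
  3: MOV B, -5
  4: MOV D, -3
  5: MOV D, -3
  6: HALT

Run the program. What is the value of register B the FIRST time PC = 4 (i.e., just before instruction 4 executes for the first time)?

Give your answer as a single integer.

Step 1: PC=0 exec 'MOV A, 11'. After: A=11 B=0 C=0 D=0 ZF=0 PC=1
Step 2: PC=1 exec 'MOV C, D'. After: A=11 B=0 C=0 D=0 ZF=0 PC=2
Step 3: PC=2 exec 'ADD A, C'. After: A=11 B=0 C=0 D=0 ZF=0 PC=3
Step 4: PC=3 exec 'MOV B, -5'. After: A=11 B=-5 C=0 D=0 ZF=0 PC=4
First time PC=4: B=-5

-5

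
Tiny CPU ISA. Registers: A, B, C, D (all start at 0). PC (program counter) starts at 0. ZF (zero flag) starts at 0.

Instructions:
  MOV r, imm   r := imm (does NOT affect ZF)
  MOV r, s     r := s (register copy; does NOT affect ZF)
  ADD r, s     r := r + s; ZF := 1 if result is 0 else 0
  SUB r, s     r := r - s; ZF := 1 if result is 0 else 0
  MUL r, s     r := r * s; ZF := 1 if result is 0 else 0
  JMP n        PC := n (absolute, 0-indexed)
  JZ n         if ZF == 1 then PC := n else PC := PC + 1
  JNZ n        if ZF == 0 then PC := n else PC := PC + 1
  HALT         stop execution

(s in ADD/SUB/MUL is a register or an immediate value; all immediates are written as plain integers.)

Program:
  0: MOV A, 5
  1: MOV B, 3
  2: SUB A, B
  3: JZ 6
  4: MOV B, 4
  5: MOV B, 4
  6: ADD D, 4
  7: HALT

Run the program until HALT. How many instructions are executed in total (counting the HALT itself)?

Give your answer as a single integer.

Step 1: PC=0 exec 'MOV A, 5'. After: A=5 B=0 C=0 D=0 ZF=0 PC=1
Step 2: PC=1 exec 'MOV B, 3'. After: A=5 B=3 C=0 D=0 ZF=0 PC=2
Step 3: PC=2 exec 'SUB A, B'. After: A=2 B=3 C=0 D=0 ZF=0 PC=3
Step 4: PC=3 exec 'JZ 6'. After: A=2 B=3 C=0 D=0 ZF=0 PC=4
Step 5: PC=4 exec 'MOV B, 4'. After: A=2 B=4 C=0 D=0 ZF=0 PC=5
Step 6: PC=5 exec 'MOV B, 4'. After: A=2 B=4 C=0 D=0 ZF=0 PC=6
Step 7: PC=6 exec 'ADD D, 4'. After: A=2 B=4 C=0 D=4 ZF=0 PC=7
Step 8: PC=7 exec 'HALT'. After: A=2 B=4 C=0 D=4 ZF=0 PC=7 HALTED
Total instructions executed: 8

Answer: 8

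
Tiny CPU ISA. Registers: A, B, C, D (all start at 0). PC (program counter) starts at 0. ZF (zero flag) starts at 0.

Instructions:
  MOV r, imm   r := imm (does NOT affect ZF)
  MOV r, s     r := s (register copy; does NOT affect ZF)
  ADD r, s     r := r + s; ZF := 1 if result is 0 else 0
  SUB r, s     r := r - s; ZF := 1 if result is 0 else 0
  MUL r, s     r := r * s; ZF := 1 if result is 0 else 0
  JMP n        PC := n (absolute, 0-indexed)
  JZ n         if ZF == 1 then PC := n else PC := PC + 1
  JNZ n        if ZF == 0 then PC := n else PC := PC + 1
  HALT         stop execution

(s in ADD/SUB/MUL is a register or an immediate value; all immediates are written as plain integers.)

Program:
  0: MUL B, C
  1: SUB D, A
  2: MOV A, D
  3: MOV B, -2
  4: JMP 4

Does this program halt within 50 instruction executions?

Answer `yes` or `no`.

Answer: no

Derivation:
Step 1: PC=0 exec 'MUL B, C'. After: A=0 B=0 C=0 D=0 ZF=1 PC=1
Step 2: PC=1 exec 'SUB D, A'. After: A=0 B=0 C=0 D=0 ZF=1 PC=2
Step 3: PC=2 exec 'MOV A, D'. After: A=0 B=0 C=0 D=0 ZF=1 PC=3
Step 4: PC=3 exec 'MOV B, -2'. After: A=0 B=-2 C=0 D=0 ZF=1 PC=4
Step 5: PC=4 exec 'JMP 4'. After: A=0 B=-2 C=0 D=0 ZF=1 PC=4
State after step 5 equals state after step 4: the program is in a cycle of length 1 and will never halt.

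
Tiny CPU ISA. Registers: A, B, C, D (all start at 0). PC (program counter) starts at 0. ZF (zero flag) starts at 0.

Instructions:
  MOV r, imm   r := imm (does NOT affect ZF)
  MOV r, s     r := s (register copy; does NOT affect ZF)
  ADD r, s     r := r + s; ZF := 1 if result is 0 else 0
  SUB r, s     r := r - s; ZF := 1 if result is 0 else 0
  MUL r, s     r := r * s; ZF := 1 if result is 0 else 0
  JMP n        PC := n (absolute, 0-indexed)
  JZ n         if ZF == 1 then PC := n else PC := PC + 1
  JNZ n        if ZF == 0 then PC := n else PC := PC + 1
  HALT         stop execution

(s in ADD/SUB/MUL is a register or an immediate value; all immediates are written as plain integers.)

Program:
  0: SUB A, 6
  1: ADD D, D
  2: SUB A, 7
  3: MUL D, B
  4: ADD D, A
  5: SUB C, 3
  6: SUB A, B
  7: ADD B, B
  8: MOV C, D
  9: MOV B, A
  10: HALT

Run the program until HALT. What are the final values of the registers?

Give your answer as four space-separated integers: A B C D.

Answer: -13 -13 -13 -13

Derivation:
Step 1: PC=0 exec 'SUB A, 6'. After: A=-6 B=0 C=0 D=0 ZF=0 PC=1
Step 2: PC=1 exec 'ADD D, D'. After: A=-6 B=0 C=0 D=0 ZF=1 PC=2
Step 3: PC=2 exec 'SUB A, 7'. After: A=-13 B=0 C=0 D=0 ZF=0 PC=3
Step 4: PC=3 exec 'MUL D, B'. After: A=-13 B=0 C=0 D=0 ZF=1 PC=4
Step 5: PC=4 exec 'ADD D, A'. After: A=-13 B=0 C=0 D=-13 ZF=0 PC=5
Step 6: PC=5 exec 'SUB C, 3'. After: A=-13 B=0 C=-3 D=-13 ZF=0 PC=6
Step 7: PC=6 exec 'SUB A, B'. After: A=-13 B=0 C=-3 D=-13 ZF=0 PC=7
Step 8: PC=7 exec 'ADD B, B'. After: A=-13 B=0 C=-3 D=-13 ZF=1 PC=8
Step 9: PC=8 exec 'MOV C, D'. After: A=-13 B=0 C=-13 D=-13 ZF=1 PC=9
Step 10: PC=9 exec 'MOV B, A'. After: A=-13 B=-13 C=-13 D=-13 ZF=1 PC=10
Step 11: PC=10 exec 'HALT'. After: A=-13 B=-13 C=-13 D=-13 ZF=1 PC=10 HALTED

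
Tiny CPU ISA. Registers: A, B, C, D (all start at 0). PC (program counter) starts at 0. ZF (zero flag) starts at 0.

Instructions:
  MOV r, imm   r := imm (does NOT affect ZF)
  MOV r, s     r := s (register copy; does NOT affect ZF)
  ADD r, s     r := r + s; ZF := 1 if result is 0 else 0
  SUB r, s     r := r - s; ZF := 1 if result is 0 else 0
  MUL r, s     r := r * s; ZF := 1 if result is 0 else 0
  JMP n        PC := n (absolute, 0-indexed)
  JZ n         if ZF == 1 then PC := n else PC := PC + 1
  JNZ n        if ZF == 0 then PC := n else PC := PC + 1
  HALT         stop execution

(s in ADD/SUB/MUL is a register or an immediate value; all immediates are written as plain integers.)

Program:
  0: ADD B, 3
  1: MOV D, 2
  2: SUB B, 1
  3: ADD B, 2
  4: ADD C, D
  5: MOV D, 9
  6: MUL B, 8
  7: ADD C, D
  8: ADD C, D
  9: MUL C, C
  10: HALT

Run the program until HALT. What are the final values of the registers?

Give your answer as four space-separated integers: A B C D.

Answer: 0 32 400 9

Derivation:
Step 1: PC=0 exec 'ADD B, 3'. After: A=0 B=3 C=0 D=0 ZF=0 PC=1
Step 2: PC=1 exec 'MOV D, 2'. After: A=0 B=3 C=0 D=2 ZF=0 PC=2
Step 3: PC=2 exec 'SUB B, 1'. After: A=0 B=2 C=0 D=2 ZF=0 PC=3
Step 4: PC=3 exec 'ADD B, 2'. After: A=0 B=4 C=0 D=2 ZF=0 PC=4
Step 5: PC=4 exec 'ADD C, D'. After: A=0 B=4 C=2 D=2 ZF=0 PC=5
Step 6: PC=5 exec 'MOV D, 9'. After: A=0 B=4 C=2 D=9 ZF=0 PC=6
Step 7: PC=6 exec 'MUL B, 8'. After: A=0 B=32 C=2 D=9 ZF=0 PC=7
Step 8: PC=7 exec 'ADD C, D'. After: A=0 B=32 C=11 D=9 ZF=0 PC=8
Step 9: PC=8 exec 'ADD C, D'. After: A=0 B=32 C=20 D=9 ZF=0 PC=9
Step 10: PC=9 exec 'MUL C, C'. After: A=0 B=32 C=400 D=9 ZF=0 PC=10
Step 11: PC=10 exec 'HALT'. After: A=0 B=32 C=400 D=9 ZF=0 PC=10 HALTED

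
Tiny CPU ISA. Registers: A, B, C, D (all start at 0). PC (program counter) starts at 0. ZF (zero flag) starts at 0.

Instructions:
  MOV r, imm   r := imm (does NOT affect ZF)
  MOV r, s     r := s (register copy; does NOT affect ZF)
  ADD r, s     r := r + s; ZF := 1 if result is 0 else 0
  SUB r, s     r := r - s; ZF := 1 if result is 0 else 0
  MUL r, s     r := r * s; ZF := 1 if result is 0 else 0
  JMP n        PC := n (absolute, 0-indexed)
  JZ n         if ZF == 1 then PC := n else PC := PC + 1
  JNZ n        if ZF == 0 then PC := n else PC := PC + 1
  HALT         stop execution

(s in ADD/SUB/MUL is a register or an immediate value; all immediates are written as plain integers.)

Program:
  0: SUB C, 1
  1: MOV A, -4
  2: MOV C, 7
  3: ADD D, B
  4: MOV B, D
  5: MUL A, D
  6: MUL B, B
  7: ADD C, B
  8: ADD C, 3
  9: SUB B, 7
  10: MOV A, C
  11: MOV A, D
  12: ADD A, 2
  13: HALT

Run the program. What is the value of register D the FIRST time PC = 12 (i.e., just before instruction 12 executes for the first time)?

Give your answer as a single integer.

Step 1: PC=0 exec 'SUB C, 1'. After: A=0 B=0 C=-1 D=0 ZF=0 PC=1
Step 2: PC=1 exec 'MOV A, -4'. After: A=-4 B=0 C=-1 D=0 ZF=0 PC=2
Step 3: PC=2 exec 'MOV C, 7'. After: A=-4 B=0 C=7 D=0 ZF=0 PC=3
Step 4: PC=3 exec 'ADD D, B'. After: A=-4 B=0 C=7 D=0 ZF=1 PC=4
Step 5: PC=4 exec 'MOV B, D'. After: A=-4 B=0 C=7 D=0 ZF=1 PC=5
Step 6: PC=5 exec 'MUL A, D'. After: A=0 B=0 C=7 D=0 ZF=1 PC=6
Step 7: PC=6 exec 'MUL B, B'. After: A=0 B=0 C=7 D=0 ZF=1 PC=7
Step 8: PC=7 exec 'ADD C, B'. After: A=0 B=0 C=7 D=0 ZF=0 PC=8
Step 9: PC=8 exec 'ADD C, 3'. After: A=0 B=0 C=10 D=0 ZF=0 PC=9
Step 10: PC=9 exec 'SUB B, 7'. After: A=0 B=-7 C=10 D=0 ZF=0 PC=10
Step 11: PC=10 exec 'MOV A, C'. After: A=10 B=-7 C=10 D=0 ZF=0 PC=11
Step 12: PC=11 exec 'MOV A, D'. After: A=0 B=-7 C=10 D=0 ZF=0 PC=12
First time PC=12: D=0

0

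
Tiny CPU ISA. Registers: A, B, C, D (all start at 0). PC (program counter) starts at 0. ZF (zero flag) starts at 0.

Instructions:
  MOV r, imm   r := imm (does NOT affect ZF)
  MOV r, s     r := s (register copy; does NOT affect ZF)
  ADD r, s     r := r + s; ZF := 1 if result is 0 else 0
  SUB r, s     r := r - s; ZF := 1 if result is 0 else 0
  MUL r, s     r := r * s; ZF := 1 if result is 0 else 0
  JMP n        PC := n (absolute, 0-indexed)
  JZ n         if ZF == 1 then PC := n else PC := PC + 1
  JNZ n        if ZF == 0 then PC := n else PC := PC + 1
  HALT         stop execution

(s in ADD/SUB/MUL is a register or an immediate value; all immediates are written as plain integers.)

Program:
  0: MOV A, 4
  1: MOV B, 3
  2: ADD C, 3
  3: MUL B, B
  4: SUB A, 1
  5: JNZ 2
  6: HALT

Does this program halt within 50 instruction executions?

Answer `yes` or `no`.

Answer: yes

Derivation:
Step 1: PC=0 exec 'MOV A, 4'. After: A=4 B=0 C=0 D=0 ZF=0 PC=1
Step 2: PC=1 exec 'MOV B, 3'. After: A=4 B=3 C=0 D=0 ZF=0 PC=2
Step 3: PC=2 exec 'ADD C, 3'. After: A=4 B=3 C=3 D=0 ZF=0 PC=3
Step 4: PC=3 exec 'MUL B, B'. After: A=4 B=9 C=3 D=0 ZF=0 PC=4
Step 5: PC=4 exec 'SUB A, 1'. After: A=3 B=9 C=3 D=0 ZF=0 PC=5
Step 6: PC=5 exec 'JNZ 2'. After: A=3 B=9 C=3 D=0 ZF=0 PC=2
Step 7: PC=2 exec 'ADD C, 3'. After: A=3 B=9 C=6 D=0 ZF=0 PC=3
Step 8: PC=3 exec 'MUL B, B'. After: A=3 B=81 C=6 D=0 ZF=0 PC=4
Step 9: PC=4 exec 'SUB A, 1'. After: A=2 B=81 C=6 D=0 ZF=0 PC=5
Step 10: PC=5 exec 'JNZ 2'. After: A=2 B=81 C=6 D=0 ZF=0 PC=2
Step 11: PC=2 exec 'ADD C, 3'. After: A=2 B=81 C=9 D=0 ZF=0 PC=3
Step 12: PC=3 exec 'MUL B, B'. After: A=2 B=6561 C=9 D=0 ZF=0 PC=4
Step 13: PC=4 exec 'SUB A, 1'. After: A=1 B=6561 C=9 D=0 ZF=0 PC=5
Step 14: PC=5 exec 'JNZ 2'. After: A=1 B=6561 C=9 D=0 ZF=0 PC=2
Step 15: PC=2 exec 'ADD C, 3'. After: A=1 B=6561 C=12 D=0 ZF=0 PC=3
Step 16: PC=3 exec 'MUL B, B'. After: A=1 B=43046721 C=12 D=0 ZF=0 PC=4
Step 17: PC=4 exec 'SUB A, 1'. After: A=0 B=43046721 C=12 D=0 ZF=1 PC=5
Step 18: PC=5 exec 'JNZ 2'. After: A=0 B=43046721 C=12 D=0 ZF=1 PC=6
Step 19: PC=6 exec 'HALT'. After: A=0 B=43046721 C=12 D=0 ZF=1 PC=6 HALTED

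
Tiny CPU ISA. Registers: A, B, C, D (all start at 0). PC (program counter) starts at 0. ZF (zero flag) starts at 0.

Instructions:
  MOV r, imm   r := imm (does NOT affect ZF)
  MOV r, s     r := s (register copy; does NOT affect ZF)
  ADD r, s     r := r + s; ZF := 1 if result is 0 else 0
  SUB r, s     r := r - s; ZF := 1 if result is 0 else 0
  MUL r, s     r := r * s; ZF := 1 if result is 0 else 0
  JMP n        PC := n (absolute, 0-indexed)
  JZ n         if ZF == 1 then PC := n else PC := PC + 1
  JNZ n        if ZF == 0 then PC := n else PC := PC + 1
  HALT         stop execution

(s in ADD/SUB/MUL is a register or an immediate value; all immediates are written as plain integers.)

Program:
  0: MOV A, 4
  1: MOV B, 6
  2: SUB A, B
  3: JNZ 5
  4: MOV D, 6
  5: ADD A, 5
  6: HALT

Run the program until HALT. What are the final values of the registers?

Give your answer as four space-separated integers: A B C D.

Answer: 3 6 0 0

Derivation:
Step 1: PC=0 exec 'MOV A, 4'. After: A=4 B=0 C=0 D=0 ZF=0 PC=1
Step 2: PC=1 exec 'MOV B, 6'. After: A=4 B=6 C=0 D=0 ZF=0 PC=2
Step 3: PC=2 exec 'SUB A, B'. After: A=-2 B=6 C=0 D=0 ZF=0 PC=3
Step 4: PC=3 exec 'JNZ 5'. After: A=-2 B=6 C=0 D=0 ZF=0 PC=5
Step 5: PC=5 exec 'ADD A, 5'. After: A=3 B=6 C=0 D=0 ZF=0 PC=6
Step 6: PC=6 exec 'HALT'. After: A=3 B=6 C=0 D=0 ZF=0 PC=6 HALTED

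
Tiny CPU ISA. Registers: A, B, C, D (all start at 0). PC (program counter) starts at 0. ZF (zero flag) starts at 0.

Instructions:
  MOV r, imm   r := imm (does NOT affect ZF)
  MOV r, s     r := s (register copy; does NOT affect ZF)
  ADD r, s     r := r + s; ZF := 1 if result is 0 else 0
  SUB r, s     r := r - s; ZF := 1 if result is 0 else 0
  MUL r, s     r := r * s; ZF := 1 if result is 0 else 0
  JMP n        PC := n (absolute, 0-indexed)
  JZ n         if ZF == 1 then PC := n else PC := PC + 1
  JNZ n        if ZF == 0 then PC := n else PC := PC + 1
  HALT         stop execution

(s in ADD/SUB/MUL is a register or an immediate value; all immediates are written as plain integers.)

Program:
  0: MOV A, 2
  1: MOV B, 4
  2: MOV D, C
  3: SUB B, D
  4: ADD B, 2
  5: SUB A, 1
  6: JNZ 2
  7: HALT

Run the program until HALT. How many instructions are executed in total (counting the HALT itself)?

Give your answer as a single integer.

Answer: 13

Derivation:
Step 1: PC=0 exec 'MOV A, 2'. After: A=2 B=0 C=0 D=0 ZF=0 PC=1
Step 2: PC=1 exec 'MOV B, 4'. After: A=2 B=4 C=0 D=0 ZF=0 PC=2
Step 3: PC=2 exec 'MOV D, C'. After: A=2 B=4 C=0 D=0 ZF=0 PC=3
Step 4: PC=3 exec 'SUB B, D'. After: A=2 B=4 C=0 D=0 ZF=0 PC=4
Step 5: PC=4 exec 'ADD B, 2'. After: A=2 B=6 C=0 D=0 ZF=0 PC=5
Step 6: PC=5 exec 'SUB A, 1'. After: A=1 B=6 C=0 D=0 ZF=0 PC=6
Step 7: PC=6 exec 'JNZ 2'. After: A=1 B=6 C=0 D=0 ZF=0 PC=2
Step 8: PC=2 exec 'MOV D, C'. After: A=1 B=6 C=0 D=0 ZF=0 PC=3
Step 9: PC=3 exec 'SUB B, D'. After: A=1 B=6 C=0 D=0 ZF=0 PC=4
Step 10: PC=4 exec 'ADD B, 2'. After: A=1 B=8 C=0 D=0 ZF=0 PC=5
Step 11: PC=5 exec 'SUB A, 1'. After: A=0 B=8 C=0 D=0 ZF=1 PC=6
Step 12: PC=6 exec 'JNZ 2'. After: A=0 B=8 C=0 D=0 ZF=1 PC=7
Step 13: PC=7 exec 'HALT'. After: A=0 B=8 C=0 D=0 ZF=1 PC=7 HALTED
Total instructions executed: 13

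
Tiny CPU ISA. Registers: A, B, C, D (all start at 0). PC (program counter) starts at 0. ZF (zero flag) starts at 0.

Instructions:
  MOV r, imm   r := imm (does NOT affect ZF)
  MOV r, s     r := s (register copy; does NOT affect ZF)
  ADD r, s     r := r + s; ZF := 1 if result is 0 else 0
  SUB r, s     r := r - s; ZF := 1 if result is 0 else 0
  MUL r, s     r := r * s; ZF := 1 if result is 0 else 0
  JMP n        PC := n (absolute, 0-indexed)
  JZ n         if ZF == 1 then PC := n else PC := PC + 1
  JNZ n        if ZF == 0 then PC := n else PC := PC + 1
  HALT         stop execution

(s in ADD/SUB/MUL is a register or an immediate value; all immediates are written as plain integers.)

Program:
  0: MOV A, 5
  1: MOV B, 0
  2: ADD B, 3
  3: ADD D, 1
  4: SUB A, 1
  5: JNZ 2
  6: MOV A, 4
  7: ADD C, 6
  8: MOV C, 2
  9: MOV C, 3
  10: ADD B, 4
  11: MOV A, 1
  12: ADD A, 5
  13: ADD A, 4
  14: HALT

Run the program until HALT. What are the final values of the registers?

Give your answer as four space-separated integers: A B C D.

Step 1: PC=0 exec 'MOV A, 5'. After: A=5 B=0 C=0 D=0 ZF=0 PC=1
Step 2: PC=1 exec 'MOV B, 0'. After: A=5 B=0 C=0 D=0 ZF=0 PC=2
Step 3: PC=2 exec 'ADD B, 3'. After: A=5 B=3 C=0 D=0 ZF=0 PC=3
Step 4: PC=3 exec 'ADD D, 1'. After: A=5 B=3 C=0 D=1 ZF=0 PC=4
Step 5: PC=4 exec 'SUB A, 1'. After: A=4 B=3 C=0 D=1 ZF=0 PC=5
Step 6: PC=5 exec 'JNZ 2'. After: A=4 B=3 C=0 D=1 ZF=0 PC=2
Step 7: PC=2 exec 'ADD B, 3'. After: A=4 B=6 C=0 D=1 ZF=0 PC=3
Step 8: PC=3 exec 'ADD D, 1'. After: A=4 B=6 C=0 D=2 ZF=0 PC=4
Step 9: PC=4 exec 'SUB A, 1'. After: A=3 B=6 C=0 D=2 ZF=0 PC=5
Step 10: PC=5 exec 'JNZ 2'. After: A=3 B=6 C=0 D=2 ZF=0 PC=2
Step 11: PC=2 exec 'ADD B, 3'. After: A=3 B=9 C=0 D=2 ZF=0 PC=3
Step 12: PC=3 exec 'ADD D, 1'. After: A=3 B=9 C=0 D=3 ZF=0 PC=4
Step 13: PC=4 exec 'SUB A, 1'. After: A=2 B=9 C=0 D=3 ZF=0 PC=5
Step 14: PC=5 exec 'JNZ 2'. After: A=2 B=9 C=0 D=3 ZF=0 PC=2
Step 15: PC=2 exec 'ADD B, 3'. After: A=2 B=12 C=0 D=3 ZF=0 PC=3
Step 16: PC=3 exec 'ADD D, 1'. After: A=2 B=12 C=0 D=4 ZF=0 PC=4
Step 17: PC=4 exec 'SUB A, 1'. After: A=1 B=12 C=0 D=4 ZF=0 PC=5
Step 18: PC=5 exec 'JNZ 2'. After: A=1 B=12 C=0 D=4 ZF=0 PC=2
Step 19: PC=2 exec 'ADD B, 3'. After: A=1 B=15 C=0 D=4 ZF=0 PC=3
Step 20: PC=3 exec 'ADD D, 1'. After: A=1 B=15 C=0 D=5 ZF=0 PC=4
Step 21: PC=4 exec 'SUB A, 1'. After: A=0 B=15 C=0 D=5 ZF=1 PC=5
Step 22: PC=5 exec 'JNZ 2'. After: A=0 B=15 C=0 D=5 ZF=1 PC=6
Step 23: PC=6 exec 'MOV A, 4'. After: A=4 B=15 C=0 D=5 ZF=1 PC=7
Step 24: PC=7 exec 'ADD C, 6'. After: A=4 B=15 C=6 D=5 ZF=0 PC=8
Step 25: PC=8 exec 'MOV C, 2'. After: A=4 B=15 C=2 D=5 ZF=0 PC=9
Step 26: PC=9 exec 'MOV C, 3'. After: A=4 B=15 C=3 D=5 ZF=0 PC=10
Step 27: PC=10 exec 'ADD B, 4'. After: A=4 B=19 C=3 D=5 ZF=0 PC=11
Step 28: PC=11 exec 'MOV A, 1'. After: A=1 B=19 C=3 D=5 ZF=0 PC=12
Step 29: PC=12 exec 'ADD A, 5'. After: A=6 B=19 C=3 D=5 ZF=0 PC=13
Step 30: PC=13 exec 'ADD A, 4'. After: A=10 B=19 C=3 D=5 ZF=0 PC=14
Step 31: PC=14 exec 'HALT'. After: A=10 B=19 C=3 D=5 ZF=0 PC=14 HALTED

Answer: 10 19 3 5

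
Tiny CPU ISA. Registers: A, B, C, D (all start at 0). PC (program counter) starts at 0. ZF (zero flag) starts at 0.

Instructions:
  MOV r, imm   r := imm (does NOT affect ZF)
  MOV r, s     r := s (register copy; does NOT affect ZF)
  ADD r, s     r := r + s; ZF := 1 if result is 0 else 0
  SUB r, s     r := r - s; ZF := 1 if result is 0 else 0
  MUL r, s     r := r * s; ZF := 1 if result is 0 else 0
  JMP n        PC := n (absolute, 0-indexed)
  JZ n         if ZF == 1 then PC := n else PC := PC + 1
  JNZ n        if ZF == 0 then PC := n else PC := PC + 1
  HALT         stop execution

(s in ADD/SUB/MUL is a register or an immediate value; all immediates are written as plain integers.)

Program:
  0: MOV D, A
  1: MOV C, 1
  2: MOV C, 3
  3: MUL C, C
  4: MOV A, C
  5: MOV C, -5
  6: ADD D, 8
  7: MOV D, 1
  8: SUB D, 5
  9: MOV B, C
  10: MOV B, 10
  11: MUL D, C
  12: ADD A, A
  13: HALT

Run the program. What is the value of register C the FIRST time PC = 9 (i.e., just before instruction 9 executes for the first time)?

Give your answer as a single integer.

Step 1: PC=0 exec 'MOV D, A'. After: A=0 B=0 C=0 D=0 ZF=0 PC=1
Step 2: PC=1 exec 'MOV C, 1'. After: A=0 B=0 C=1 D=0 ZF=0 PC=2
Step 3: PC=2 exec 'MOV C, 3'. After: A=0 B=0 C=3 D=0 ZF=0 PC=3
Step 4: PC=3 exec 'MUL C, C'. After: A=0 B=0 C=9 D=0 ZF=0 PC=4
Step 5: PC=4 exec 'MOV A, C'. After: A=9 B=0 C=9 D=0 ZF=0 PC=5
Step 6: PC=5 exec 'MOV C, -5'. After: A=9 B=0 C=-5 D=0 ZF=0 PC=6
Step 7: PC=6 exec 'ADD D, 8'. After: A=9 B=0 C=-5 D=8 ZF=0 PC=7
Step 8: PC=7 exec 'MOV D, 1'. After: A=9 B=0 C=-5 D=1 ZF=0 PC=8
Step 9: PC=8 exec 'SUB D, 5'. After: A=9 B=0 C=-5 D=-4 ZF=0 PC=9
First time PC=9: C=-5

-5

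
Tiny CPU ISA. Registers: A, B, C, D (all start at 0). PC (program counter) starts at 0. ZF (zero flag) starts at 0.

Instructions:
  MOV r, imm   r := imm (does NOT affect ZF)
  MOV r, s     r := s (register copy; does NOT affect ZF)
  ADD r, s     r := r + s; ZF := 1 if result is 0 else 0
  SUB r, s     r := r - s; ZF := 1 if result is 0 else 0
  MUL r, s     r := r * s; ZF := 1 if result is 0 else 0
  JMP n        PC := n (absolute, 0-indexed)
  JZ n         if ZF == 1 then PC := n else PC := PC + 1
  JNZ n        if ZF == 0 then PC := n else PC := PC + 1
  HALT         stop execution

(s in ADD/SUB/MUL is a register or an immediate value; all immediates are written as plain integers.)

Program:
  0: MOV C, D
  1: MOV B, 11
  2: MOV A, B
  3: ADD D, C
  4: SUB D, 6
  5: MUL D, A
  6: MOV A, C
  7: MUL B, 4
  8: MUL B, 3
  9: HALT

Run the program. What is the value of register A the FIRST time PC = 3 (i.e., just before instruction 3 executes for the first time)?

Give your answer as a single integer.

Step 1: PC=0 exec 'MOV C, D'. After: A=0 B=0 C=0 D=0 ZF=0 PC=1
Step 2: PC=1 exec 'MOV B, 11'. After: A=0 B=11 C=0 D=0 ZF=0 PC=2
Step 3: PC=2 exec 'MOV A, B'. After: A=11 B=11 C=0 D=0 ZF=0 PC=3
First time PC=3: A=11

11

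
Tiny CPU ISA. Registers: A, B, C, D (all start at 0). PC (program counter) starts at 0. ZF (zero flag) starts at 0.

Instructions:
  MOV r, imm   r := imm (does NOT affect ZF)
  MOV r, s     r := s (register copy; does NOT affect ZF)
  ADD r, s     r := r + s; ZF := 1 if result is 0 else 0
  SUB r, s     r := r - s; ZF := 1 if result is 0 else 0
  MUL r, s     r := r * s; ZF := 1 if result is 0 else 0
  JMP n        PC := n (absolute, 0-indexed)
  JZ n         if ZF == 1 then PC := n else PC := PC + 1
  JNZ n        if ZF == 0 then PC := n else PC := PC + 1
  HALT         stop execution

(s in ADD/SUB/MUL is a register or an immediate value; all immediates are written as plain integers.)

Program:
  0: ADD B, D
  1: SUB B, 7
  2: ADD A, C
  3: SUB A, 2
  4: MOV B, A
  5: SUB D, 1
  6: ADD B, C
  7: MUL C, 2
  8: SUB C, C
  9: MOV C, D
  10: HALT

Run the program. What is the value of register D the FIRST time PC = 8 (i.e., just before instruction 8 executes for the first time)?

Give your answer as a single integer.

Step 1: PC=0 exec 'ADD B, D'. After: A=0 B=0 C=0 D=0 ZF=1 PC=1
Step 2: PC=1 exec 'SUB B, 7'. After: A=0 B=-7 C=0 D=0 ZF=0 PC=2
Step 3: PC=2 exec 'ADD A, C'. After: A=0 B=-7 C=0 D=0 ZF=1 PC=3
Step 4: PC=3 exec 'SUB A, 2'. After: A=-2 B=-7 C=0 D=0 ZF=0 PC=4
Step 5: PC=4 exec 'MOV B, A'. After: A=-2 B=-2 C=0 D=0 ZF=0 PC=5
Step 6: PC=5 exec 'SUB D, 1'. After: A=-2 B=-2 C=0 D=-1 ZF=0 PC=6
Step 7: PC=6 exec 'ADD B, C'. After: A=-2 B=-2 C=0 D=-1 ZF=0 PC=7
Step 8: PC=7 exec 'MUL C, 2'. After: A=-2 B=-2 C=0 D=-1 ZF=1 PC=8
First time PC=8: D=-1

-1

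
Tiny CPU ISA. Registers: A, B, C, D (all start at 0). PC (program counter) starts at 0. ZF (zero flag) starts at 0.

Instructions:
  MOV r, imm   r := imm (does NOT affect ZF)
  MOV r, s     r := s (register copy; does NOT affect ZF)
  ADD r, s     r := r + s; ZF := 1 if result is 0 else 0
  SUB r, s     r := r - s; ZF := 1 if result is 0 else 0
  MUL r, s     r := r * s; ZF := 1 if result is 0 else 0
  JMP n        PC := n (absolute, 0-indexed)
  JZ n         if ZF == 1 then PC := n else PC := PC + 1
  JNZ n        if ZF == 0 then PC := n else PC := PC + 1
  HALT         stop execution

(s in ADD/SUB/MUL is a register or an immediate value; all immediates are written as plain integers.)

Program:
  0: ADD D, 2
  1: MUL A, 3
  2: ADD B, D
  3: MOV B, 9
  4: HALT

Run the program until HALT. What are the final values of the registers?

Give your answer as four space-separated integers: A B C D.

Step 1: PC=0 exec 'ADD D, 2'. After: A=0 B=0 C=0 D=2 ZF=0 PC=1
Step 2: PC=1 exec 'MUL A, 3'. After: A=0 B=0 C=0 D=2 ZF=1 PC=2
Step 3: PC=2 exec 'ADD B, D'. After: A=0 B=2 C=0 D=2 ZF=0 PC=3
Step 4: PC=3 exec 'MOV B, 9'. After: A=0 B=9 C=0 D=2 ZF=0 PC=4
Step 5: PC=4 exec 'HALT'. After: A=0 B=9 C=0 D=2 ZF=0 PC=4 HALTED

Answer: 0 9 0 2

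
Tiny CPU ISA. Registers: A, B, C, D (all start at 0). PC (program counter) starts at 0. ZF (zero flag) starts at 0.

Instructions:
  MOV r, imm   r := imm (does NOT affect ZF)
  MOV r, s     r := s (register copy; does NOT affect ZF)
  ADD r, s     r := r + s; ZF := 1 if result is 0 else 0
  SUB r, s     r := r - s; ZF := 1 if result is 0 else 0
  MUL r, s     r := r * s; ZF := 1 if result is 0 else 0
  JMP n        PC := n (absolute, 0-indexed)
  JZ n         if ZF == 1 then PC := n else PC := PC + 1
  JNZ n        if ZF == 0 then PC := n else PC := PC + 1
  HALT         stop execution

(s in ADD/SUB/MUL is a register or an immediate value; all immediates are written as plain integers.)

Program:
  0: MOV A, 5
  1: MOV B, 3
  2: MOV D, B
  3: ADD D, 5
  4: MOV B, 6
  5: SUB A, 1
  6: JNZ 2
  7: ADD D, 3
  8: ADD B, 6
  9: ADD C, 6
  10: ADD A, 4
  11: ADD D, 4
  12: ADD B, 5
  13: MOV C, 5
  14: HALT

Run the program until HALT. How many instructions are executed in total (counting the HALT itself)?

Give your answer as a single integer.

Step 1: PC=0 exec 'MOV A, 5'. After: A=5 B=0 C=0 D=0 ZF=0 PC=1
Step 2: PC=1 exec 'MOV B, 3'. After: A=5 B=3 C=0 D=0 ZF=0 PC=2
Step 3: PC=2 exec 'MOV D, B'. After: A=5 B=3 C=0 D=3 ZF=0 PC=3
Step 4: PC=3 exec 'ADD D, 5'. After: A=5 B=3 C=0 D=8 ZF=0 PC=4
Step 5: PC=4 exec 'MOV B, 6'. After: A=5 B=6 C=0 D=8 ZF=0 PC=5
Step 6: PC=5 exec 'SUB A, 1'. After: A=4 B=6 C=0 D=8 ZF=0 PC=6
Step 7: PC=6 exec 'JNZ 2'. After: A=4 B=6 C=0 D=8 ZF=0 PC=2
Step 8: PC=2 exec 'MOV D, B'. After: A=4 B=6 C=0 D=6 ZF=0 PC=3
Step 9: PC=3 exec 'ADD D, 5'. After: A=4 B=6 C=0 D=11 ZF=0 PC=4
Step 10: PC=4 exec 'MOV B, 6'. After: A=4 B=6 C=0 D=11 ZF=0 PC=5
Step 11: PC=5 exec 'SUB A, 1'. After: A=3 B=6 C=0 D=11 ZF=0 PC=6
Step 12: PC=6 exec 'JNZ 2'. After: A=3 B=6 C=0 D=11 ZF=0 PC=2
Step 13: PC=2 exec 'MOV D, B'. After: A=3 B=6 C=0 D=6 ZF=0 PC=3
Step 14: PC=3 exec 'ADD D, 5'. After: A=3 B=6 C=0 D=11 ZF=0 PC=4
Step 15: PC=4 exec 'MOV B, 6'. After: A=3 B=6 C=0 D=11 ZF=0 PC=5
Step 16: PC=5 exec 'SUB A, 1'. After: A=2 B=6 C=0 D=11 ZF=0 PC=6
Step 17: PC=6 exec 'JNZ 2'. After: A=2 B=6 C=0 D=11 ZF=0 PC=2
Step 18: PC=2 exec 'MOV D, B'. After: A=2 B=6 C=0 D=6 ZF=0 PC=3
Step 19: PC=3 exec 'ADD D, 5'. After: A=2 B=6 C=0 D=11 ZF=0 PC=4
Step 20: PC=4 exec 'MOV B, 6'. After: A=2 B=6 C=0 D=11 ZF=0 PC=5
Step 21: PC=5 exec 'SUB A, 1'. After: A=1 B=6 C=0 D=11 ZF=0 PC=6
Step 22: PC=6 exec 'JNZ 2'. After: A=1 B=6 C=0 D=11 ZF=0 PC=2
Step 23: PC=2 exec 'MOV D, B'. After: A=1 B=6 C=0 D=6 ZF=0 PC=3
Step 24: PC=3 exec 'ADD D, 5'. After: A=1 B=6 C=0 D=11 ZF=0 PC=4
Step 25: PC=4 exec 'MOV B, 6'. After: A=1 B=6 C=0 D=11 ZF=0 PC=5
Step 26: PC=5 exec 'SUB A, 1'. After: A=0 B=6 C=0 D=11 ZF=1 PC=6
Step 27: PC=6 exec 'JNZ 2'. After: A=0 B=6 C=0 D=11 ZF=1 PC=7
Step 28: PC=7 exec 'ADD D, 3'. After: A=0 B=6 C=0 D=14 ZF=0 PC=8
Step 29: PC=8 exec 'ADD B, 6'. After: A=0 B=12 C=0 D=14 ZF=0 PC=9
Step 30: PC=9 exec 'ADD C, 6'. After: A=0 B=12 C=6 D=14 ZF=0 PC=10
Step 31: PC=10 exec 'ADD A, 4'. After: A=4 B=12 C=6 D=14 ZF=0 PC=11
Step 32: PC=11 exec 'ADD D, 4'. After: A=4 B=12 C=6 D=18 ZF=0 PC=12
Step 33: PC=12 exec 'ADD B, 5'. After: A=4 B=17 C=6 D=18 ZF=0 PC=13
Step 34: PC=13 exec 'MOV C, 5'. After: A=4 B=17 C=5 D=18 ZF=0 PC=14
Step 35: PC=14 exec 'HALT'. After: A=4 B=17 C=5 D=18 ZF=0 PC=14 HALTED
Total instructions executed: 35

Answer: 35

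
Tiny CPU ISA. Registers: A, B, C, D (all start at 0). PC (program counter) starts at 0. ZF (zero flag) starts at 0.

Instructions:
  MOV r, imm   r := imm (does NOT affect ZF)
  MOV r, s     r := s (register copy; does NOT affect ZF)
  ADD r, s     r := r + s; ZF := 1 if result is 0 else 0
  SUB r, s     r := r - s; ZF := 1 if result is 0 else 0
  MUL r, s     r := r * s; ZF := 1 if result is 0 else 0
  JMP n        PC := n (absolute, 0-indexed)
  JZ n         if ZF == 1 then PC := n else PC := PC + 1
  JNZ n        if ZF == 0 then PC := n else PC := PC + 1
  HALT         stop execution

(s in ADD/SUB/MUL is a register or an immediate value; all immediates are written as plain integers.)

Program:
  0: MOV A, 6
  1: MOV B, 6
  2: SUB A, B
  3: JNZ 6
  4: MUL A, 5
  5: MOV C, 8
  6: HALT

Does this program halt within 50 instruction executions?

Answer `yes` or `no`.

Answer: yes

Derivation:
Step 1: PC=0 exec 'MOV A, 6'. After: A=6 B=0 C=0 D=0 ZF=0 PC=1
Step 2: PC=1 exec 'MOV B, 6'. After: A=6 B=6 C=0 D=0 ZF=0 PC=2
Step 3: PC=2 exec 'SUB A, B'. After: A=0 B=6 C=0 D=0 ZF=1 PC=3
Step 4: PC=3 exec 'JNZ 6'. After: A=0 B=6 C=0 D=0 ZF=1 PC=4
Step 5: PC=4 exec 'MUL A, 5'. After: A=0 B=6 C=0 D=0 ZF=1 PC=5
Step 6: PC=5 exec 'MOV C, 8'. After: A=0 B=6 C=8 D=0 ZF=1 PC=6
Step 7: PC=6 exec 'HALT'. After: A=0 B=6 C=8 D=0 ZF=1 PC=6 HALTED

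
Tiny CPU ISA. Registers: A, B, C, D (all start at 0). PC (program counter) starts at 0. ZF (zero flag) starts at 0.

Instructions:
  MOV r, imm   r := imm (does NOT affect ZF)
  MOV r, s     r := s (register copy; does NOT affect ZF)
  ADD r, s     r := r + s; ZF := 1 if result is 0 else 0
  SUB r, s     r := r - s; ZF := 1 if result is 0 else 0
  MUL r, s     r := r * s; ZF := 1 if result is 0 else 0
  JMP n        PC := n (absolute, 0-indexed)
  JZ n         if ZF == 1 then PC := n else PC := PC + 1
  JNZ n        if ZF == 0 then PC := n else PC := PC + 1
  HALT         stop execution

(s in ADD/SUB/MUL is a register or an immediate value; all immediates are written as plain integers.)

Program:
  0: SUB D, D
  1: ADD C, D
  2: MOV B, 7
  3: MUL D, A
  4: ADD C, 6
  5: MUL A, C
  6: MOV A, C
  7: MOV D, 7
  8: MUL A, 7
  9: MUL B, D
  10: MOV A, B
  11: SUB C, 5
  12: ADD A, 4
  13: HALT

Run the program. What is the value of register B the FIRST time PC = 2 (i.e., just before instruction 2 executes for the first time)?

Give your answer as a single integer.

Step 1: PC=0 exec 'SUB D, D'. After: A=0 B=0 C=0 D=0 ZF=1 PC=1
Step 2: PC=1 exec 'ADD C, D'. After: A=0 B=0 C=0 D=0 ZF=1 PC=2
First time PC=2: B=0

0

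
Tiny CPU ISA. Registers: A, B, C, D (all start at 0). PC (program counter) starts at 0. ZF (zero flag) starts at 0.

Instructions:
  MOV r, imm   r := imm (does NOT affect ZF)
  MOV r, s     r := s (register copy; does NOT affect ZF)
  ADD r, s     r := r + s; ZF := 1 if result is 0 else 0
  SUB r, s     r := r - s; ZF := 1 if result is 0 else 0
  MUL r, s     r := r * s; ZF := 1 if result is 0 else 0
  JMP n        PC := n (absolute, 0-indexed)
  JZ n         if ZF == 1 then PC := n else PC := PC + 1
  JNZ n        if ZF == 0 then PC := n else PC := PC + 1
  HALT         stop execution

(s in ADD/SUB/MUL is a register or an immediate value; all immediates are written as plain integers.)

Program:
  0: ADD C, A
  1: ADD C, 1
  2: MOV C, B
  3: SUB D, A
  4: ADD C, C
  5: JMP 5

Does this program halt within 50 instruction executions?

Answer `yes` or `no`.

Answer: no

Derivation:
Step 1: PC=0 exec 'ADD C, A'. After: A=0 B=0 C=0 D=0 ZF=1 PC=1
Step 2: PC=1 exec 'ADD C, 1'. After: A=0 B=0 C=1 D=0 ZF=0 PC=2
Step 3: PC=2 exec 'MOV C, B'. After: A=0 B=0 C=0 D=0 ZF=0 PC=3
Step 4: PC=3 exec 'SUB D, A'. After: A=0 B=0 C=0 D=0 ZF=1 PC=4
Step 5: PC=4 exec 'ADD C, C'. After: A=0 B=0 C=0 D=0 ZF=1 PC=5
Step 6: PC=5 exec 'JMP 5'. After: A=0 B=0 C=0 D=0 ZF=1 PC=5
State after step 6 equals state after step 5: the program is in a cycle of length 1 and will never halt.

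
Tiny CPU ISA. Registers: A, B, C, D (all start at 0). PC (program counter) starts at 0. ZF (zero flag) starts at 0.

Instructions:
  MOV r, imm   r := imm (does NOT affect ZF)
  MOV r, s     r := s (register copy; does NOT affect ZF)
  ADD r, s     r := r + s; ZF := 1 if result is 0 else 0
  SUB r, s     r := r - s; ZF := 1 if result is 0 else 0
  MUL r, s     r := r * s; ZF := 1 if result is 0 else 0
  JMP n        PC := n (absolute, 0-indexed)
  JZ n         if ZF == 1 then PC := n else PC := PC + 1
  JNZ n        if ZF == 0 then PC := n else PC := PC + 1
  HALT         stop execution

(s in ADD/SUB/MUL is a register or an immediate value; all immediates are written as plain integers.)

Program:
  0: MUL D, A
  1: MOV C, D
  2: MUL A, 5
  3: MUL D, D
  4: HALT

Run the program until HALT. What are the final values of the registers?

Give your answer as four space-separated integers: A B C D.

Step 1: PC=0 exec 'MUL D, A'. After: A=0 B=0 C=0 D=0 ZF=1 PC=1
Step 2: PC=1 exec 'MOV C, D'. After: A=0 B=0 C=0 D=0 ZF=1 PC=2
Step 3: PC=2 exec 'MUL A, 5'. After: A=0 B=0 C=0 D=0 ZF=1 PC=3
Step 4: PC=3 exec 'MUL D, D'. After: A=0 B=0 C=0 D=0 ZF=1 PC=4
Step 5: PC=4 exec 'HALT'. After: A=0 B=0 C=0 D=0 ZF=1 PC=4 HALTED

Answer: 0 0 0 0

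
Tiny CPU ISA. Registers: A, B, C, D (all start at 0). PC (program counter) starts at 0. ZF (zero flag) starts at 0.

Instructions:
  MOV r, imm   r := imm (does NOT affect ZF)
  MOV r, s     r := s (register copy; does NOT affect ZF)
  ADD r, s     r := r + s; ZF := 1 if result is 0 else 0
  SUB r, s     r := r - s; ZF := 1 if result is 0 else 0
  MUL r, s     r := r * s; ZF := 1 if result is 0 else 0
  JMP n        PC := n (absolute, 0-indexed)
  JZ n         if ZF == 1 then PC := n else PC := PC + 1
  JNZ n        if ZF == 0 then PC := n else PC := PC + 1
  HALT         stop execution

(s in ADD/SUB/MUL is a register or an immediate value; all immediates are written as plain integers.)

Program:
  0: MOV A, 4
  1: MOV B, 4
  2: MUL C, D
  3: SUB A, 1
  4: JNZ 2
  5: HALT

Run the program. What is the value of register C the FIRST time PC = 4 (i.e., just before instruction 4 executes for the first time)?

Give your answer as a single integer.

Step 1: PC=0 exec 'MOV A, 4'. After: A=4 B=0 C=0 D=0 ZF=0 PC=1
Step 2: PC=1 exec 'MOV B, 4'. After: A=4 B=4 C=0 D=0 ZF=0 PC=2
Step 3: PC=2 exec 'MUL C, D'. After: A=4 B=4 C=0 D=0 ZF=1 PC=3
Step 4: PC=3 exec 'SUB A, 1'. After: A=3 B=4 C=0 D=0 ZF=0 PC=4
First time PC=4: C=0

0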